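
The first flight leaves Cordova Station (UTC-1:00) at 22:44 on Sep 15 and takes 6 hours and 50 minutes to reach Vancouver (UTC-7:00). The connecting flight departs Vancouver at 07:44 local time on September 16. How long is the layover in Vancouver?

Convert departure to UTC: 22:44 + 1:00 = 23:44 UTC on Sep 15.
Add 6 hours 50 minutes flight time → 06:34 UTC (Sep 16).
Vancouver is UTC−7:00, so local arrival = 06:34 − 7:00 = 23:34 on Sep 15.
Layover = 07:44 − 23:34 (+1 day) = 8 hours 10 minutes.

8 hours 10 minutes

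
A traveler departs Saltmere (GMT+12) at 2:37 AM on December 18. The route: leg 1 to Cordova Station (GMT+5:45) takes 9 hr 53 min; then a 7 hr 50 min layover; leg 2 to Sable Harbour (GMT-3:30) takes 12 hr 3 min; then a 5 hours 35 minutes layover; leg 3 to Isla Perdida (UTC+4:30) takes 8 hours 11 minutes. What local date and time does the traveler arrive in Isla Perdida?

2:39 PM on December 19

Convert departure to UTC: 2:37 AM − 12:00 = 2:37 PM UTC on Dec 17.
Add 9 hours and 53 minutes leg 1 → 12:30 AM UTC (Dec 18).
Add 7 hours and 50 minutes layover in Cordova Station → 8:20 AM UTC.
Add 12 hours and 3 minutes leg 2 → 8:23 PM UTC.
Add 5 hours and 35 minutes layover in Sable Harbour → 1:58 AM UTC (Dec 19).
Add 8 hours 11 minutes leg 3 → 10:09 AM UTC.
Isla Perdida is UTC+4:30, so local arrival = 10:09 AM + 4:30 = 2:39 PM on Dec 19.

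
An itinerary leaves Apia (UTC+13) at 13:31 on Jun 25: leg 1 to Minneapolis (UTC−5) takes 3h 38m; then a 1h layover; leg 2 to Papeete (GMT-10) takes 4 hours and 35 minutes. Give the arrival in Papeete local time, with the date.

Convert departure to UTC: 13:31 − 13:00 = 00:31 UTC on Jun 25.
Add 3 hours and 38 minutes leg 1 → 04:09 UTC.
Add 1 hour layover in Minneapolis → 05:09 UTC.
Add 4 hours and 35 minutes leg 2 → 09:44 UTC.
Papeete is UTC−10:00, so local arrival = 09:44 − 10:00 = 23:44 on Jun 24.

23:44 on Jun 24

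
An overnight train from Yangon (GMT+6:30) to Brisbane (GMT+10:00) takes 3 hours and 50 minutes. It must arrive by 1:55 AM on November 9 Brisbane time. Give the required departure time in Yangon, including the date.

Target arrival in UTC: 1:55 AM − 10:00 = 3:55 PM on Nov 8.
Subtract 3 hours 50 minutes → departure 12:05 PM UTC on Nov 8.
Yangon is UTC+6:30: 12:05 PM + 6:30 = 6:35 PM on Nov 8.

6:35 PM on Nov 8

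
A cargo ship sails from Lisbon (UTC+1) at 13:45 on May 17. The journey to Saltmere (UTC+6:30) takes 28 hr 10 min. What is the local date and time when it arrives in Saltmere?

23:25 on May 18

Convert departure to UTC: 13:45 − 1:00 = 12:45 UTC on May 17.
Add 28 hours and 10 minutes travel time → 16:55 UTC (May 18).
Saltmere is UTC+6:30, so local arrival = 16:55 + 6:30 = 23:25 on May 18.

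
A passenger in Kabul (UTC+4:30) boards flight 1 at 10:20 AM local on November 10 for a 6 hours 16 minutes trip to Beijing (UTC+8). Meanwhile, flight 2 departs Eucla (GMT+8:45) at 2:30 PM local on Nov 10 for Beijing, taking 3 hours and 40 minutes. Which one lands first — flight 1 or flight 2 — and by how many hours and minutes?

Flight 1 in UTC: 10:20 AM − 4:30 = 5:50 AM on Nov 10.
+6 hours and 16 minutes → arrive 12:06 PM UTC on Nov 10.
Flight 2 in UTC: 2:30 PM − 8:45 = 5:45 AM on Nov 10.
+3 hours and 40 minutes → arrive 9:25 AM UTC on Nov 10.
Flight 2 lands earlier by 2 hours 41 minutes.

the second, by 2 hours 41 minutes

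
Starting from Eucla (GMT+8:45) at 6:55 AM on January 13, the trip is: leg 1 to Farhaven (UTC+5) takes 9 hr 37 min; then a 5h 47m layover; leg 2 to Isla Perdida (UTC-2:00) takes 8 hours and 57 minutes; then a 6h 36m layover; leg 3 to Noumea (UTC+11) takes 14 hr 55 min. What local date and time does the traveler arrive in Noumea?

7:02 AM on January 15

Convert departure to UTC: 6:55 AM − 8:45 = 10:10 PM UTC on Jan 12.
Add 9 hours 37 minutes leg 1 → 7:47 AM UTC (Jan 13).
Add 5 hours and 47 minutes layover in Farhaven → 1:34 PM UTC.
Add 8 hours 57 minutes leg 2 → 10:31 PM UTC.
Add 6 hours and 36 minutes layover in Isla Perdida → 5:07 AM UTC (Jan 14).
Add 14 hours and 55 minutes leg 3 → 8:02 PM UTC.
Noumea is UTC+11:00, so local arrival = 8:02 PM + 11:00 = 7:02 AM on Jan 15.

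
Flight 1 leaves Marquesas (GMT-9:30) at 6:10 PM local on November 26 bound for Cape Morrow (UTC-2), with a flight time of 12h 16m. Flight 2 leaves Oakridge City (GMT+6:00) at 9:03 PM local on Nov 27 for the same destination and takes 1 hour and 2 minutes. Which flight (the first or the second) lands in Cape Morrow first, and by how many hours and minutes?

Flight 1 in UTC: 6:10 PM + 9:30 = 3:40 AM on Nov 27.
+12 hours and 16 minutes → arrive 3:56 PM UTC on Nov 27.
Flight 2 in UTC: 9:03 PM − 6:00 = 3:03 PM on Nov 27.
+1 hour and 2 minutes → arrive 4:05 PM UTC on Nov 27.
Flight 1 lands earlier by 9 minutes.

the first, by 9 minutes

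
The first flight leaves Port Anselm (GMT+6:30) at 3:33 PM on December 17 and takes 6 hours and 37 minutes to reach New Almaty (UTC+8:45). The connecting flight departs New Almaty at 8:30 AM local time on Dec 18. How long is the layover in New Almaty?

8 hours 5 minutes

Convert departure to UTC: 3:33 PM − 6:30 = 9:03 AM UTC on Dec 17.
Add 6 hours and 37 minutes flight time → 3:40 PM UTC.
New Almaty is UTC+8:45, so local arrival = 3:40 PM + 8:45 = 12:25 AM on Dec 18.
Layover = 8:30 AM − 12:25 AM = 8 hours 5 minutes.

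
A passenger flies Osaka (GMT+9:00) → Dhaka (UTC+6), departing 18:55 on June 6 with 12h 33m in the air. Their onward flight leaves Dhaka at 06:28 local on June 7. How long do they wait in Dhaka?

Convert departure to UTC: 18:55 − 9:00 = 09:55 UTC on Jun 6.
Add 12 hours and 33 minutes flight time → 22:28 UTC.
Dhaka is UTC+6:00, so local arrival = 22:28 + 6:00 = 04:28 on Jun 7.
Layover = 06:28 − 04:28 = 2 hours.

2 hours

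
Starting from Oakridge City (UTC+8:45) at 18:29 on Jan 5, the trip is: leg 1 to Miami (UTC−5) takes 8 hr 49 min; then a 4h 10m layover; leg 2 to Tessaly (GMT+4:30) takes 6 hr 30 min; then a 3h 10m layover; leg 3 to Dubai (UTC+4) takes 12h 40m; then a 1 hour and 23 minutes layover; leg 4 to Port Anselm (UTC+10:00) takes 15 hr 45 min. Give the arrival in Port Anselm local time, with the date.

00:11 on January 8

Convert departure to UTC: 18:29 − 8:45 = 09:44 UTC on Jan 5.
Add 8 hours 49 minutes leg 1 → 18:33 UTC.
Add 4 hours and 10 minutes layover in Miami → 22:43 UTC.
Add 6 hours 30 minutes leg 2 → 05:13 UTC (Jan 6).
Add 3 hours and 10 minutes layover in Tessaly → 08:23 UTC.
Add 12 hours and 40 minutes leg 3 → 21:03 UTC.
Add 1 hour and 23 minutes layover in Dubai → 22:26 UTC.
Add 15 hours 45 minutes leg 4 → 14:11 UTC (Jan 7).
Port Anselm is UTC+10:00, so local arrival = 14:11 + 10:00 = 00:11 on Jan 8.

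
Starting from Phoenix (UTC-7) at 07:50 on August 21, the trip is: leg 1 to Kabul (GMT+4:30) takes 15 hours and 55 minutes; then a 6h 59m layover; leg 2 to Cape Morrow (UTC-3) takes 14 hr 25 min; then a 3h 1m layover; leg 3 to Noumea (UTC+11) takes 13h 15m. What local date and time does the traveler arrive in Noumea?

07:25 on August 24

Convert departure to UTC: 07:50 + 7:00 = 14:50 UTC on Aug 21.
Add 15 hours and 55 minutes leg 1 → 06:45 UTC (Aug 22).
Add 6 hours and 59 minutes layover in Kabul → 13:44 UTC.
Add 14 hours and 25 minutes leg 2 → 04:09 UTC (Aug 23).
Add 3 hours 1 minute layover in Cape Morrow → 07:10 UTC.
Add 13 hours and 15 minutes leg 3 → 20:25 UTC.
Noumea is UTC+11:00, so local arrival = 20:25 + 11:00 = 07:25 on Aug 24.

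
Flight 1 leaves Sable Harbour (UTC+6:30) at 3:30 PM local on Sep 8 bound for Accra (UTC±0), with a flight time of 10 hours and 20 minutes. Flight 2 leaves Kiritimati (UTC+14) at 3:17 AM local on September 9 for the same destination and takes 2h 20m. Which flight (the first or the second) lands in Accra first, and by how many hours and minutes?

Flight 1 in UTC: 3:30 PM − 6:30 = 9:00 AM on Sep 8.
+10 hours and 20 minutes → arrive 7:20 PM UTC on Sep 8.
Flight 2 in UTC: 3:17 AM − 14:00 = 1:17 PM on Sep 8.
+2 hours and 20 minutes → arrive 3:37 PM UTC on Sep 8.
Flight 2 lands earlier by 3 hours 43 minutes.

the second, by 3 hours 43 minutes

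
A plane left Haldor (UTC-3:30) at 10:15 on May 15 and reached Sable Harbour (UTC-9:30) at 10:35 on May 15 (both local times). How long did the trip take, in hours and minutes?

Departure in UTC: 10:15 + 3:30 = 13:45 on May 15.
Arrival in UTC: 10:35 + 9:30 = 20:05 on May 15.
Elapsed = 20:05 − 13:45 = 6 hours 20 minutes.

6 hours 20 minutes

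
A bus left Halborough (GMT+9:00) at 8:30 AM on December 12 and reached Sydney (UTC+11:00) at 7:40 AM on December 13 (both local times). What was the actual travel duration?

21 hours 10 minutes

Sydney is 2:00 ahead of Halborough.
Clock-face elapsed time (ignoring zones) is 23 hours 10 minutes.
Actual elapsed = 23 hours 10 minutes − 2:00 = 21 hours 10 minutes.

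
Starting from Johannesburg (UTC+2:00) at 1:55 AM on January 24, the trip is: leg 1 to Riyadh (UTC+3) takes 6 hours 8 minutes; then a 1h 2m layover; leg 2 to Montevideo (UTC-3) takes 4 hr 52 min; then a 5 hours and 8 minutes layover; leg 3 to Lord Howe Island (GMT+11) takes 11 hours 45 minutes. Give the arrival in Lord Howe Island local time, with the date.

3:50 PM on January 25

Convert departure to UTC: 1:55 AM − 2:00 = 11:55 PM UTC on Jan 23.
Add 6 hours and 8 minutes leg 1 → 6:03 AM UTC (Jan 24).
Add 1 hour 2 minutes layover in Riyadh → 7:05 AM UTC.
Add 4 hours 52 minutes leg 2 → 11:57 AM UTC.
Add 5 hours and 8 minutes layover in Montevideo → 5:05 PM UTC.
Add 11 hours 45 minutes leg 3 → 4:50 AM UTC (Jan 25).
Lord Howe Island is UTC+11:00, so local arrival = 4:50 AM + 11:00 = 3:50 PM on Jan 25.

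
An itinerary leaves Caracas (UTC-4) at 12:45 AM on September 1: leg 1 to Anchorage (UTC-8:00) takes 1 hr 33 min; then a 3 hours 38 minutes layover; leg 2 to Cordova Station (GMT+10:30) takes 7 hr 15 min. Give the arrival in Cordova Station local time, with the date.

3:41 AM on Sep 2

Convert departure to UTC: 12:45 AM + 4:00 = 4:45 AM UTC on Sep 1.
Add 1 hour and 33 minutes leg 1 → 6:18 AM UTC.
Add 3 hours and 38 minutes layover in Anchorage → 9:56 AM UTC.
Add 7 hours 15 minutes leg 2 → 5:11 PM UTC.
Cordova Station is UTC+10:30, so local arrival = 5:11 PM + 10:30 = 3:41 AM on Sep 2.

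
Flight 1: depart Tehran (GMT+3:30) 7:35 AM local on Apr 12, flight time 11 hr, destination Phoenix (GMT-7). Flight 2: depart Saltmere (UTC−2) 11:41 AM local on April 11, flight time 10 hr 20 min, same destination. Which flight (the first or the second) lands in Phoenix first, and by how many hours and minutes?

Flight 1 in UTC: 7:35 AM − 3:30 = 4:05 AM on Apr 12.
+11 hours → arrive 3:05 PM UTC on Apr 12.
Flight 2 in UTC: 11:41 AM + 2:00 = 1:41 PM on Apr 11.
+10 hours 20 minutes → arrive 12:01 AM UTC on Apr 12.
Flight 2 lands earlier by 15 hours 4 minutes.

the second, by 15 hours 4 minutes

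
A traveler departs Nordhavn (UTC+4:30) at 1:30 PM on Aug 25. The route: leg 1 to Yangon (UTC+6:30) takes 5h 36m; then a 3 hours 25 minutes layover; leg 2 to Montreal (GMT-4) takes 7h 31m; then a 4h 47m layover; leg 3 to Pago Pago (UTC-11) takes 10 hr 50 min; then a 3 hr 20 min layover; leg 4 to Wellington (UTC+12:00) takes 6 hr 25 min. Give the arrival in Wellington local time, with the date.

2:54 PM on August 27

Convert departure to UTC: 1:30 PM − 4:30 = 9:00 AM UTC on Aug 25.
Add 5 hours 36 minutes leg 1 → 2:36 PM UTC.
Add 3 hours 25 minutes layover in Yangon → 6:01 PM UTC.
Add 7 hours 31 minutes leg 2 → 1:32 AM UTC (Aug 26).
Add 4 hours and 47 minutes layover in Montreal → 6:19 AM UTC.
Add 10 hours and 50 minutes leg 3 → 5:09 PM UTC.
Add 3 hours 20 minutes layover in Pago Pago → 8:29 PM UTC.
Add 6 hours 25 minutes leg 4 → 2:54 AM UTC (Aug 27).
Wellington is UTC+12:00, so local arrival = 2:54 AM + 12:00 = 2:54 PM on Aug 27.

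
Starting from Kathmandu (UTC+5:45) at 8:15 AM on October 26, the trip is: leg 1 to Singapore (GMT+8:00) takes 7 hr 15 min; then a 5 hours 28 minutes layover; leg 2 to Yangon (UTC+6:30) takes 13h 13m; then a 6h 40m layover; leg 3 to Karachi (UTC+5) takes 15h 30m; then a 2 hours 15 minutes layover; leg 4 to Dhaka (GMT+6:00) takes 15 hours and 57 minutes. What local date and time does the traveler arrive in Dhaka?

2:48 AM on October 29

Convert departure to UTC: 8:15 AM − 5:45 = 2:30 AM UTC on Oct 26.
Add 7 hours and 15 minutes leg 1 → 9:45 AM UTC.
Add 5 hours 28 minutes layover in Singapore → 3:13 PM UTC.
Add 13 hours and 13 minutes leg 2 → 4:26 AM UTC (Oct 27).
Add 6 hours and 40 minutes layover in Yangon → 11:06 AM UTC.
Add 15 hours and 30 minutes leg 3 → 2:36 AM UTC (Oct 28).
Add 2 hours 15 minutes layover in Karachi → 4:51 AM UTC.
Add 15 hours and 57 minutes leg 4 → 8:48 PM UTC.
Dhaka is UTC+6:00, so local arrival = 8:48 PM + 6:00 = 2:48 AM on Oct 29.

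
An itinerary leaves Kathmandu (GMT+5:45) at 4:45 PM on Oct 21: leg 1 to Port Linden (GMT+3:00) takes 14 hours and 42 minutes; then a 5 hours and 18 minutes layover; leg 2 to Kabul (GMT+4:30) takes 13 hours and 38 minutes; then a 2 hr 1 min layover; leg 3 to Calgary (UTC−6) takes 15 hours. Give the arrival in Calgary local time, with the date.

Convert departure to UTC: 4:45 PM − 5:45 = 11:00 AM UTC on Oct 21.
Add 14 hours 42 minutes leg 1 → 1:42 AM UTC (Oct 22).
Add 5 hours and 18 minutes layover in Port Linden → 7:00 AM UTC.
Add 13 hours 38 minutes leg 2 → 8:38 PM UTC.
Add 2 hours 1 minute layover in Kabul → 10:39 PM UTC.
Add 15 hours leg 3 → 1:39 PM UTC (Oct 23).
Calgary is UTC−6:00, so local arrival = 1:39 PM − 6:00 = 7:39 AM on Oct 23.

7:39 AM on Oct 23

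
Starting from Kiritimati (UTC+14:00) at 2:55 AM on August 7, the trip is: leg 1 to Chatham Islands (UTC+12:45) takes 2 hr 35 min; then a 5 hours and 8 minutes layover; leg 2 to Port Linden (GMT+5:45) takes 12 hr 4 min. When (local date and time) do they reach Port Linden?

2:27 PM on August 7

Convert departure to UTC: 2:55 AM − 14:00 = 12:55 PM UTC on Aug 6.
Add 2 hours and 35 minutes leg 1 → 3:30 PM UTC.
Add 5 hours and 8 minutes layover in Chatham Islands → 8:38 PM UTC.
Add 12 hours 4 minutes leg 2 → 8:42 AM UTC (Aug 7).
Port Linden is UTC+5:45, so local arrival = 8:42 AM + 5:45 = 2:27 PM on Aug 7.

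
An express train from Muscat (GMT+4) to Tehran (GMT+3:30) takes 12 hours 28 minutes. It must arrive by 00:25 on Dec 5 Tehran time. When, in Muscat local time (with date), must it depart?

12:27 on Dec 4

Target arrival in UTC: 00:25 − 3:30 = 20:55 on Dec 4.
Subtract 12 hours and 28 minutes → departure 08:27 UTC on Dec 4.
Muscat is UTC+4:00: 08:27 + 4:00 = 12:27 on Dec 4.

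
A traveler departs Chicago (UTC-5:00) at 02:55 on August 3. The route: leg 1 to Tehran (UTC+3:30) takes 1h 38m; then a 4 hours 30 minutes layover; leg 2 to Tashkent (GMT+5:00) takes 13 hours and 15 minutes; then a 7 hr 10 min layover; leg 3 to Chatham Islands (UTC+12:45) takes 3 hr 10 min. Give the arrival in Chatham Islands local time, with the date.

02:23 on August 5

Convert departure to UTC: 02:55 + 5:00 = 07:55 UTC on Aug 3.
Add 1 hour and 38 minutes leg 1 → 09:33 UTC.
Add 4 hours and 30 minutes layover in Tehran → 14:03 UTC.
Add 13 hours and 15 minutes leg 2 → 03:18 UTC (Aug 4).
Add 7 hours and 10 minutes layover in Tashkent → 10:28 UTC.
Add 3 hours and 10 minutes leg 3 → 13:38 UTC.
Chatham Islands is UTC+12:45, so local arrival = 13:38 + 12:45 = 02:23 on Aug 5.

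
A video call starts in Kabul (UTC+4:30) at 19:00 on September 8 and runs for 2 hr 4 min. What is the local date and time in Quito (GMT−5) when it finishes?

Convert start to UTC: 19:00 − 4:30 = 14:30 UTC on Sep 8.
Add 2 hours 4 minutes duration → 16:34 UTC.
Quito is UTC−5:00, so local end time = 16:34 − 5:00 = 11:34 on Sep 8.

11:34 on Sep 8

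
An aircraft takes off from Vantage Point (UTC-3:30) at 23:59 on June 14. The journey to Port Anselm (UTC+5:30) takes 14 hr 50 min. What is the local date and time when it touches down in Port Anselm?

23:49 on Jun 15

Convert departure to UTC: 23:59 + 3:30 = 03:29 UTC on Jun 15.
Add 14 hours 50 minutes travel time → 18:19 UTC.
Port Anselm is UTC+5:30, so local arrival = 18:19 + 5:30 = 23:49 on Jun 15.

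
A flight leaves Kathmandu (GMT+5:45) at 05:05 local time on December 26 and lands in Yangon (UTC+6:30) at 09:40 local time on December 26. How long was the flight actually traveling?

3 hours 50 minutes

Departure in UTC: 05:05 − 5:45 = 23:20 on Dec 25.
Arrival in UTC: 09:40 − 6:30 = 03:10 on Dec 26.
Elapsed = 03:10 − 23:20 (+1 day) = 3 hours 50 minutes.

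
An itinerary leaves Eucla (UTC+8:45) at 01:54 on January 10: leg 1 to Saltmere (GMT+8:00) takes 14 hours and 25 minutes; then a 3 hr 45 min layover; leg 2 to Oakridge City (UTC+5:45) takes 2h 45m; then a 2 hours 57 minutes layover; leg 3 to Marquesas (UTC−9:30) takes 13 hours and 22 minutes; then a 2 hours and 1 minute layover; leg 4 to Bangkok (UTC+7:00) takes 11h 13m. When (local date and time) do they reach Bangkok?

02:37 on January 12

Convert departure to UTC: 01:54 − 8:45 = 17:09 UTC on Jan 9.
Add 14 hours 25 minutes leg 1 → 07:34 UTC (Jan 10).
Add 3 hours 45 minutes layover in Saltmere → 11:19 UTC.
Add 2 hours 45 minutes leg 2 → 14:04 UTC.
Add 2 hours and 57 minutes layover in Oakridge City → 17:01 UTC.
Add 13 hours 22 minutes leg 3 → 06:23 UTC (Jan 11).
Add 2 hours 1 minute layover in Marquesas → 08:24 UTC.
Add 11 hours and 13 minutes leg 4 → 19:37 UTC.
Bangkok is UTC+7:00, so local arrival = 19:37 + 7:00 = 02:37 on Jan 12.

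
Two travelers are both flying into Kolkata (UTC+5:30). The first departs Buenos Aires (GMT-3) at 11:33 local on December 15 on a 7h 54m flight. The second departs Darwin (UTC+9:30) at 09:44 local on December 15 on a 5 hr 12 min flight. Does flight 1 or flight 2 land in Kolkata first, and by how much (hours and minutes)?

the second, by 17 hours 1 minute

Flight 1 in UTC: 11:33 + 3:00 = 14:33 on Dec 15.
+7 hours and 54 minutes → arrive 22:27 UTC on Dec 15.
Flight 2 in UTC: 09:44 − 9:30 = 00:14 on Dec 15.
+5 hours 12 minutes → arrive 05:26 UTC on Dec 15.
Flight 2 lands earlier by 17 hours 1 minute.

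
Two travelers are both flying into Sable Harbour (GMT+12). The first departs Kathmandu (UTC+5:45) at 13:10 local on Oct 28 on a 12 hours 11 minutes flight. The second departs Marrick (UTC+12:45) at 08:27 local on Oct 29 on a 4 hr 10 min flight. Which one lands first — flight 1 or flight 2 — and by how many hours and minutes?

the first, by 4 hours 16 minutes

Flight 1 in UTC: 13:10 − 5:45 = 07:25 on Oct 28.
+12 hours 11 minutes → arrive 19:36 UTC on Oct 28.
Flight 2 in UTC: 08:27 − 12:45 = 19:42 on Oct 28.
+4 hours and 10 minutes → arrive 23:52 UTC on Oct 28.
Flight 1 lands earlier by 4 hours 16 minutes.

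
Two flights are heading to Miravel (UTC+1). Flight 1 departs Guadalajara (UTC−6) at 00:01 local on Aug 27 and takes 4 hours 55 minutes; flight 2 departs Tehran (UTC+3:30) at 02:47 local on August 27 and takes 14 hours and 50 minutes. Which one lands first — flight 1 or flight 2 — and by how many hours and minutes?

the first, by 3 hours 11 minutes

Flight 1 in UTC: 00:01 + 6:00 = 06:01 on Aug 27.
+4 hours and 55 minutes → arrive 10:56 UTC on Aug 27.
Flight 2 in UTC: 02:47 − 3:30 = 23:17 on Aug 26.
+14 hours 50 minutes → arrive 14:07 UTC on Aug 27.
Flight 1 lands earlier by 3 hours 11 minutes.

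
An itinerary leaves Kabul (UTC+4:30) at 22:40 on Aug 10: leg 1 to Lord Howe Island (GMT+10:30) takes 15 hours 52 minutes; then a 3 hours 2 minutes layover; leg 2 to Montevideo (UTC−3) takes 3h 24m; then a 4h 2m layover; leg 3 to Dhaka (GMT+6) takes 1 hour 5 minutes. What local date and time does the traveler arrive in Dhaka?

03:35 on August 12

Convert departure to UTC: 22:40 − 4:30 = 18:10 UTC on Aug 10.
Add 15 hours 52 minutes leg 1 → 10:02 UTC (Aug 11).
Add 3 hours 2 minutes layover in Lord Howe Island → 13:04 UTC.
Add 3 hours 24 minutes leg 2 → 16:28 UTC.
Add 4 hours and 2 minutes layover in Montevideo → 20:30 UTC.
Add 1 hour and 5 minutes leg 3 → 21:35 UTC.
Dhaka is UTC+6:00, so local arrival = 21:35 + 6:00 = 03:35 on Aug 12.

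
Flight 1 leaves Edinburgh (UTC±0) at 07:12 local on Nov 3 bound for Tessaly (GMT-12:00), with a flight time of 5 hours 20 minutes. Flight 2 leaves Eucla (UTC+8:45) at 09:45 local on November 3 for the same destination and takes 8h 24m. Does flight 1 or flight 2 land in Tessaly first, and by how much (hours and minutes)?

the second, by 3 hours 8 minutes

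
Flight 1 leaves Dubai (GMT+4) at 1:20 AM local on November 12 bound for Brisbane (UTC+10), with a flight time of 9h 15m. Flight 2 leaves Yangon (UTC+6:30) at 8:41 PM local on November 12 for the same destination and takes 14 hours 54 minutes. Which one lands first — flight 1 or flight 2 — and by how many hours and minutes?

the first, by 22 hours 30 minutes

Flight 1 in UTC: 1:20 AM − 4:00 = 9:20 PM on Nov 11.
+9 hours and 15 minutes → arrive 6:35 AM UTC on Nov 12.
Flight 2 in UTC: 8:41 PM − 6:30 = 2:11 PM on Nov 12.
+14 hours 54 minutes → arrive 5:05 AM UTC on Nov 13.
Flight 1 lands earlier by 22 hours 30 minutes.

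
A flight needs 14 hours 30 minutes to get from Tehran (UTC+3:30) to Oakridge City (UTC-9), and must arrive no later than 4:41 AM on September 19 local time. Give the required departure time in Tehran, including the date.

2:41 AM on September 19

Target arrival in UTC: 4:41 AM + 9:00 = 1:41 PM on Sep 19.
Subtract 14 hours 30 minutes → departure 11:11 PM UTC on Sep 18.
Tehran is UTC+3:30: 11:11 PM + 3:30 = 2:41 AM on Sep 19.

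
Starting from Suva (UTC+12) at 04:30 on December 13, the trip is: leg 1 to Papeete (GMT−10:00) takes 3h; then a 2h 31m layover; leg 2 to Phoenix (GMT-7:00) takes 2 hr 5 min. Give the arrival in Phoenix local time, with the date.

Convert departure to UTC: 04:30 − 12:00 = 16:30 UTC on Dec 12.
Add 3 hours leg 1 → 19:30 UTC.
Add 2 hours 31 minutes layover in Papeete → 22:01 UTC.
Add 2 hours 5 minutes leg 2 → 00:06 UTC (Dec 13).
Phoenix is UTC−7:00, so local arrival = 00:06 − 7:00 = 17:06 on Dec 12.

17:06 on December 12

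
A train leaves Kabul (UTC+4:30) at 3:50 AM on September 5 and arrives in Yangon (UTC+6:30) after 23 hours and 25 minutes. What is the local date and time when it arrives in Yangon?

Yangon is 2:00 ahead of Kabul.
After 23 hours 25 minutes it is 3:15 AM (Sep 6) in Kabul.
Shift by the zone difference: 3:15 AM + 2:00 = 5:15 AM on Sep 6 in Yangon.

5:15 AM on September 6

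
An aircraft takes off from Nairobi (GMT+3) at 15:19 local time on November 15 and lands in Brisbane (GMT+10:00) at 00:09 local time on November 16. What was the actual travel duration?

Brisbane is 7:00 ahead of Nairobi.
Clock-face elapsed time (ignoring zones) is 8 hours 50 minutes.
Actual elapsed = 8 hours 50 minutes − 7:00 = 1 hour 50 minutes.

1 hour 50 minutes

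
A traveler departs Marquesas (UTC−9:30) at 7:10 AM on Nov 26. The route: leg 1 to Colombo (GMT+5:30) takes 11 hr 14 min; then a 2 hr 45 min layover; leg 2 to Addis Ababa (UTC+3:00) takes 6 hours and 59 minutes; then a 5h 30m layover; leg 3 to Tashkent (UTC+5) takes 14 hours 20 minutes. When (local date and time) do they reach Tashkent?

2:28 PM on November 28

Convert departure to UTC: 7:10 AM + 9:30 = 4:40 PM UTC on Nov 26.
Add 11 hours and 14 minutes leg 1 → 3:54 AM UTC (Nov 27).
Add 2 hours and 45 minutes layover in Colombo → 6:39 AM UTC.
Add 6 hours and 59 minutes leg 2 → 1:38 PM UTC.
Add 5 hours 30 minutes layover in Addis Ababa → 7:08 PM UTC.
Add 14 hours 20 minutes leg 3 → 9:28 AM UTC (Nov 28).
Tashkent is UTC+5:00, so local arrival = 9:28 AM + 5:00 = 2:28 PM on Nov 28.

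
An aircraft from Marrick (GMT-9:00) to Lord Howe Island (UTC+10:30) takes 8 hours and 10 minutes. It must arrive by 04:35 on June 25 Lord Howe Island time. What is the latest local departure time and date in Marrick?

00:55 on June 24

Target arrival in UTC: 04:35 − 10:30 = 18:05 on Jun 24.
Subtract 8 hours 10 minutes → departure 09:55 UTC on Jun 24.
Marrick is UTC−9:00: 09:55 − 9:00 = 00:55 on Jun 24.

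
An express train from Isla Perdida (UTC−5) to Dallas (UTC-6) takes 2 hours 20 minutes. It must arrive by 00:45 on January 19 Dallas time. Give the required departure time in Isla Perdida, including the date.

Target arrival in UTC: 00:45 + 6:00 = 06:45 on Jan 19.
Subtract 2 hours 20 minutes → departure 04:25 UTC on Jan 19.
Isla Perdida is UTC−5:00: 04:25 − 5:00 = 23:25 on Jan 18.

23:25 on January 18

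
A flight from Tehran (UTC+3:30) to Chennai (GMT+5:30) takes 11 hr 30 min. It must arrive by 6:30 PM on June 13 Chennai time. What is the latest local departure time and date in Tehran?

Target arrival in UTC: 6:30 PM − 5:30 = 1:00 PM on Jun 13.
Subtract 11 hours and 30 minutes → departure 1:30 AM UTC on Jun 13.
Tehran is UTC+3:30: 1:30 AM + 3:30 = 5:00 AM on Jun 13.

5:00 AM on June 13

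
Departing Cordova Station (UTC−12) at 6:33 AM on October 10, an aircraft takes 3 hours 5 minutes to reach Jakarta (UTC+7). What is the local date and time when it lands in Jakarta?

4:38 AM on October 11

Convert departure to UTC: 6:33 AM + 12:00 = 6:33 PM UTC on Oct 10.
Add 3 hours 5 minutes travel time → 9:38 PM UTC.
Jakarta is UTC+7:00, so local arrival = 9:38 PM + 7:00 = 4:38 AM on Oct 11.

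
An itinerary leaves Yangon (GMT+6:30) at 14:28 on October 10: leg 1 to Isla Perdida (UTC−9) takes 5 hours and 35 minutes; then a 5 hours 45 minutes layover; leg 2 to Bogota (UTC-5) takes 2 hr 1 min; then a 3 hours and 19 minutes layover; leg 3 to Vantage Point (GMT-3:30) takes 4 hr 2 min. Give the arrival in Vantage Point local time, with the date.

Convert departure to UTC: 14:28 − 6:30 = 07:58 UTC on Oct 10.
Add 5 hours 35 minutes leg 1 → 13:33 UTC.
Add 5 hours 45 minutes layover in Isla Perdida → 19:18 UTC.
Add 2 hours 1 minute leg 2 → 21:19 UTC.
Add 3 hours and 19 minutes layover in Bogota → 00:38 UTC (Oct 11).
Add 4 hours and 2 minutes leg 3 → 04:40 UTC.
Vantage Point is UTC−3:30, so local arrival = 04:40 − 3:30 = 01:10 on Oct 11.

01:10 on October 11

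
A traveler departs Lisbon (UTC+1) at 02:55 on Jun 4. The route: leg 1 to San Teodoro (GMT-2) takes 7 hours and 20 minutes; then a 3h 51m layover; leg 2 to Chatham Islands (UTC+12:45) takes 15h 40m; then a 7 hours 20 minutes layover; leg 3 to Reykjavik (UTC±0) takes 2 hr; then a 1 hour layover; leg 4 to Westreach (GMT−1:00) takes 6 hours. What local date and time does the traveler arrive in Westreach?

20:06 on June 5

Convert departure to UTC: 02:55 − 1:00 = 01:55 UTC on Jun 4.
Add 7 hours and 20 minutes leg 1 → 09:15 UTC.
Add 3 hours 51 minutes layover in San Teodoro → 13:06 UTC.
Add 15 hours and 40 minutes leg 2 → 04:46 UTC (Jun 5).
Add 7 hours 20 minutes layover in Chatham Islands → 12:06 UTC.
Add 2 hours leg 3 → 14:06 UTC.
Add 1 hour layover in Reykjavik → 15:06 UTC.
Add 6 hours leg 4 → 21:06 UTC.
Westreach is UTC−1:00, so local arrival = 21:06 − 1:00 = 20:06 on Jun 5.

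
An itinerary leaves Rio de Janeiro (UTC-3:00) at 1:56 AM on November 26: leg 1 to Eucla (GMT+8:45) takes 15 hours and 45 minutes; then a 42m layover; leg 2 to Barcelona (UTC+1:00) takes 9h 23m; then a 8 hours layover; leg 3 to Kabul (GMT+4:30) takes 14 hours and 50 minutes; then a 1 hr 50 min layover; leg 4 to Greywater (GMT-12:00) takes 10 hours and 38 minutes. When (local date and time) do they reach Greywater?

Convert departure to UTC: 1:56 AM + 3:00 = 4:56 AM UTC on Nov 26.
Add 15 hours 45 minutes leg 1 → 8:41 PM UTC.
Add 42 minutes layover in Eucla → 9:23 PM UTC.
Add 9 hours and 23 minutes leg 2 → 6:46 AM UTC (Nov 27).
Add 8 hours layover in Barcelona → 2:46 PM UTC.
Add 14 hours 50 minutes leg 3 → 5:36 AM UTC (Nov 28).
Add 1 hour and 50 minutes layover in Kabul → 7:26 AM UTC.
Add 10 hours 38 minutes leg 4 → 6:04 PM UTC.
Greywater is UTC−12:00, so local arrival = 6:04 PM − 12:00 = 6:04 AM on Nov 28.

6:04 AM on November 28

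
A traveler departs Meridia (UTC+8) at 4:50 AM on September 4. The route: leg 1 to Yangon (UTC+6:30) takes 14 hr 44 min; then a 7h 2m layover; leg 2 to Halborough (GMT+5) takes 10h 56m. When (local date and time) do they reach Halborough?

Convert departure to UTC: 4:50 AM − 8:00 = 8:50 PM UTC on Sep 3.
Add 14 hours 44 minutes leg 1 → 11:34 AM UTC (Sep 4).
Add 7 hours 2 minutes layover in Yangon → 6:36 PM UTC.
Add 10 hours 56 minutes leg 2 → 5:32 AM UTC (Sep 5).
Halborough is UTC+5:00, so local arrival = 5:32 AM + 5:00 = 10:32 AM on Sep 5.

10:32 AM on September 5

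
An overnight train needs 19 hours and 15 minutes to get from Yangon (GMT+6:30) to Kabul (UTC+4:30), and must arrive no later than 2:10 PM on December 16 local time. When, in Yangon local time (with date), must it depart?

8:55 PM on December 15

Target arrival in UTC: 2:10 PM − 4:30 = 9:40 AM on Dec 16.
Subtract 19 hours 15 minutes → departure 2:25 PM UTC on Dec 15.
Yangon is UTC+6:30: 2:25 PM + 6:30 = 8:55 PM on Dec 15.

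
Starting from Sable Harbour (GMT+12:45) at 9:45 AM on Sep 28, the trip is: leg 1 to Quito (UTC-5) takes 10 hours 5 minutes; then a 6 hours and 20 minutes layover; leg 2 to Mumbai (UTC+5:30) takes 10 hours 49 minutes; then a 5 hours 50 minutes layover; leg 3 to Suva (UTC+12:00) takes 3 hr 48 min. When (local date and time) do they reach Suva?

9:52 PM on Sep 29

Convert departure to UTC: 9:45 AM − 12:45 = 9:00 PM UTC on Sep 27.
Add 10 hours and 5 minutes leg 1 → 7:05 AM UTC (Sep 28).
Add 6 hours and 20 minutes layover in Quito → 1:25 PM UTC.
Add 10 hours and 49 minutes leg 2 → 12:14 AM UTC (Sep 29).
Add 5 hours and 50 minutes layover in Mumbai → 6:04 AM UTC.
Add 3 hours 48 minutes leg 3 → 9:52 AM UTC.
Suva is UTC+12:00, so local arrival = 9:52 AM + 12:00 = 9:52 PM on Sep 29.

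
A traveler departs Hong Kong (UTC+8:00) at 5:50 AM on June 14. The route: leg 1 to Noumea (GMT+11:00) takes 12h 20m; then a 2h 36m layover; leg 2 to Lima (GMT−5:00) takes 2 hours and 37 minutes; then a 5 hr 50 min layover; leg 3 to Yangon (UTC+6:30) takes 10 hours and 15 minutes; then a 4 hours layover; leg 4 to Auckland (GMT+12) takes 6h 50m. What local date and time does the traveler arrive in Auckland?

6:18 AM on June 16

Convert departure to UTC: 5:50 AM − 8:00 = 9:50 PM UTC on Jun 13.
Add 12 hours 20 minutes leg 1 → 10:10 AM UTC (Jun 14).
Add 2 hours and 36 minutes layover in Noumea → 12:46 PM UTC.
Add 2 hours and 37 minutes leg 2 → 3:23 PM UTC.
Add 5 hours and 50 minutes layover in Lima → 9:13 PM UTC.
Add 10 hours 15 minutes leg 3 → 7:28 AM UTC (Jun 15).
Add 4 hours layover in Yangon → 11:28 AM UTC.
Add 6 hours 50 minutes leg 4 → 6:18 PM UTC.
Auckland is UTC+12:00, so local arrival = 6:18 PM + 12:00 = 6:18 AM on Jun 16.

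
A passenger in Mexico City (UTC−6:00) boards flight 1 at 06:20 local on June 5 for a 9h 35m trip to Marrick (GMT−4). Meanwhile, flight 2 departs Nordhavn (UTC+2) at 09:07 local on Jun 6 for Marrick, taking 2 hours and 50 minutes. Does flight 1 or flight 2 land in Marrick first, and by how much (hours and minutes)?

the first, by 12 hours 2 minutes

Flight 1 in UTC: 06:20 + 6:00 = 12:20 on Jun 5.
+9 hours and 35 minutes → arrive 21:55 UTC on Jun 5.
Flight 2 in UTC: 09:07 − 2:00 = 07:07 on Jun 6.
+2 hours and 50 minutes → arrive 09:57 UTC on Jun 6.
Flight 1 lands earlier by 12 hours 2 minutes.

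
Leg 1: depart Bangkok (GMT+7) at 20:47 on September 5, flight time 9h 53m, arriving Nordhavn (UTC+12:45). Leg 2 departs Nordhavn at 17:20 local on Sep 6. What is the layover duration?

Convert departure to UTC: 20:47 − 7:00 = 13:47 UTC on Sep 5.
Add 9 hours and 53 minutes flight time → 23:40 UTC.
Nordhavn is UTC+12:45, so local arrival = 23:40 + 12:45 = 12:25 on Sep 6.
Layover = 17:20 − 12:25 = 4 hours 55 minutes.

4 hours 55 minutes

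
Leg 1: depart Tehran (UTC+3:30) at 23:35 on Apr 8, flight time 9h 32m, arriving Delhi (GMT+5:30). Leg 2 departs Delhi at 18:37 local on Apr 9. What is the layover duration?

7 hours 30 minutes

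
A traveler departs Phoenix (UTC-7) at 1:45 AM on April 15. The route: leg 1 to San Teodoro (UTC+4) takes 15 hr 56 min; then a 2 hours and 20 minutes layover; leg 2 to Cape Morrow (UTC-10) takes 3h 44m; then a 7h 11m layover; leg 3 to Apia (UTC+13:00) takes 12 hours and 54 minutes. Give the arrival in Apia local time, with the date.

Convert departure to UTC: 1:45 AM + 7:00 = 8:45 AM UTC on Apr 15.
Add 15 hours and 56 minutes leg 1 → 12:41 AM UTC (Apr 16).
Add 2 hours and 20 minutes layover in San Teodoro → 3:01 AM UTC.
Add 3 hours 44 minutes leg 2 → 6:45 AM UTC.
Add 7 hours 11 minutes layover in Cape Morrow → 1:56 PM UTC.
Add 12 hours and 54 minutes leg 3 → 2:50 AM UTC (Apr 17).
Apia is UTC+13:00, so local arrival = 2:50 AM + 13:00 = 3:50 PM on Apr 17.

3:50 PM on April 17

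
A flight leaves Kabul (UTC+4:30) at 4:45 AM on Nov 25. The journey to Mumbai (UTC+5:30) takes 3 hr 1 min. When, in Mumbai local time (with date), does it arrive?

Mumbai is 1:00 ahead of Kabul.
After 3 hours and 1 minute it is 7:46 AM in Kabul.
Shift by the zone difference: 7:46 AM + 1:00 = 8:46 AM on Nov 25 in Mumbai.

8:46 AM on November 25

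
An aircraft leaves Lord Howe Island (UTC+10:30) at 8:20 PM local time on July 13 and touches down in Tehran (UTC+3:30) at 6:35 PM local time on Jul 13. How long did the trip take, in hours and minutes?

Departure in UTC: 8:20 PM − 10:30 = 9:50 AM on Jul 13.
Arrival in UTC: 6:35 PM − 3:30 = 3:05 PM on Jul 13.
Elapsed = 3:05 PM − 9:50 AM = 5 hours 15 minutes.

5 hours 15 minutes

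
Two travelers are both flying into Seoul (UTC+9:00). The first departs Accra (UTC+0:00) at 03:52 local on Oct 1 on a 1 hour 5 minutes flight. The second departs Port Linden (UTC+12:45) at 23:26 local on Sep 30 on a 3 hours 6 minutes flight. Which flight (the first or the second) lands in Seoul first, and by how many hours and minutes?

Flight 1 departs at 03:52 UTC (Oct 1).
+1 hour 5 minutes → arrive 04:57 UTC on Oct 1.
Flight 2 in UTC: 23:26 − 12:45 = 10:41 on Sep 30.
+3 hours 6 minutes → arrive 13:47 UTC on Sep 30.
Flight 2 lands earlier by 15 hours 10 minutes.

the second, by 15 hours 10 minutes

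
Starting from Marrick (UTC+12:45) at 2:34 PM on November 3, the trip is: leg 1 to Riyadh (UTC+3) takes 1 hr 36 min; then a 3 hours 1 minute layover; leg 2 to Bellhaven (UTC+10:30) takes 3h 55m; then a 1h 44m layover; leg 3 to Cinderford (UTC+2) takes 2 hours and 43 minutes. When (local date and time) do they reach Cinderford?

Convert departure to UTC: 2:34 PM − 12:45 = 1:49 AM UTC on Nov 3.
Add 1 hour 36 minutes leg 1 → 3:25 AM UTC.
Add 3 hours and 1 minute layover in Riyadh → 6:26 AM UTC.
Add 3 hours and 55 minutes leg 2 → 10:21 AM UTC.
Add 1 hour 44 minutes layover in Bellhaven → 12:05 PM UTC.
Add 2 hours and 43 minutes leg 3 → 2:48 PM UTC.
Cinderford is UTC+2:00, so local arrival = 2:48 PM + 2:00 = 4:48 PM on Nov 3.

4:48 PM on November 3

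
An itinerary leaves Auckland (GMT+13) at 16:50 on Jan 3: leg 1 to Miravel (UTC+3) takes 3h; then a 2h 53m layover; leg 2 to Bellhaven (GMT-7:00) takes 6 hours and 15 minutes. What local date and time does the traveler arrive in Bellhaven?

Convert departure to UTC: 16:50 − 13:00 = 03:50 UTC on Jan 3.
Add 3 hours leg 1 → 06:50 UTC.
Add 2 hours and 53 minutes layover in Miravel → 09:43 UTC.
Add 6 hours 15 minutes leg 2 → 15:58 UTC.
Bellhaven is UTC−7:00, so local arrival = 15:58 − 7:00 = 08:58 on Jan 3.

08:58 on Jan 3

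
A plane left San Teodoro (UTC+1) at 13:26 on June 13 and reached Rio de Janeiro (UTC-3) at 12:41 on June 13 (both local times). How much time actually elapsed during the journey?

3 hours 15 minutes

Departure in UTC: 13:26 − 1:00 = 12:26 on Jun 13.
Arrival in UTC: 12:41 + 3:00 = 15:41 on Jun 13.
Elapsed = 15:41 − 12:26 = 3 hours 15 minutes.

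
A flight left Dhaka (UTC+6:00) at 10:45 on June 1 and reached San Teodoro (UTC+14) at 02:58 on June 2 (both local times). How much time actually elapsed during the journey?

Departure in UTC: 10:45 − 6:00 = 04:45 on Jun 1.
Arrival in UTC: 02:58 − 14:00 = 12:58 on Jun 1.
Elapsed = 12:58 − 04:45 = 8 hours 13 minutes.

8 hours 13 minutes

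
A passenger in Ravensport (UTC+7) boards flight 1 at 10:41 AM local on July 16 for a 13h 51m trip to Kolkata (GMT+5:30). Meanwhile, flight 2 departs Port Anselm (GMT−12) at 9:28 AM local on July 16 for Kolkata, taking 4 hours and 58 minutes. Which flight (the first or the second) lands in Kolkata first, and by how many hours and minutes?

the first, by 8 hours 54 minutes

Flight 1 in UTC: 10:41 AM − 7:00 = 3:41 AM on Jul 16.
+13 hours 51 minutes → arrive 5:32 PM UTC on Jul 16.
Flight 2 in UTC: 9:28 AM + 12:00 = 9:28 PM on Jul 16.
+4 hours 58 minutes → arrive 2:26 AM UTC on Jul 17.
Flight 1 lands earlier by 8 hours 54 minutes.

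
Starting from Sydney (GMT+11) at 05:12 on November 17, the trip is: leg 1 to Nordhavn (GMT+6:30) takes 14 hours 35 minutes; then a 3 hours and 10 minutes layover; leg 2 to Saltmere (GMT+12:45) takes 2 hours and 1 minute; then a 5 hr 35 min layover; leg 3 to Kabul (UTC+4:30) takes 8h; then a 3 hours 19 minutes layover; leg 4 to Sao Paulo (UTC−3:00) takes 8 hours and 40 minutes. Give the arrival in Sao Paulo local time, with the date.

Convert departure to UTC: 05:12 − 11:00 = 18:12 UTC on Nov 16.
Add 14 hours and 35 minutes leg 1 → 08:47 UTC (Nov 17).
Add 3 hours and 10 minutes layover in Nordhavn → 11:57 UTC.
Add 2 hours 1 minute leg 2 → 13:58 UTC.
Add 5 hours and 35 minutes layover in Saltmere → 19:33 UTC.
Add 8 hours leg 3 → 03:33 UTC (Nov 18).
Add 3 hours and 19 minutes layover in Kabul → 06:52 UTC.
Add 8 hours 40 minutes leg 4 → 15:32 UTC.
Sao Paulo is UTC−3:00, so local arrival = 15:32 − 3:00 = 12:32 on Nov 18.

12:32 on November 18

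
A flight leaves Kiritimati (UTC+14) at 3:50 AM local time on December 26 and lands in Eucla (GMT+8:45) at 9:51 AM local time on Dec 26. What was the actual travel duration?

Eucla is 5:15 behind Kiritimati.
Clock-face elapsed time (ignoring zones) is 6 hours 1 minute.
Actual elapsed = 6 hours 1 minute + 5:15 = 11 hours 16 minutes.

11 hours 16 minutes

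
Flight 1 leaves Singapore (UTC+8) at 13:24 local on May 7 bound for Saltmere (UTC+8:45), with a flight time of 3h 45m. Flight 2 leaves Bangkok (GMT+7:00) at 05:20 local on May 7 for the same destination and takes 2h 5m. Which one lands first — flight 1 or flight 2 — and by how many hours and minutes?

Flight 1 in UTC: 13:24 − 8:00 = 05:24 on May 7.
+3 hours 45 minutes → arrive 09:09 UTC on May 7.
Flight 2 in UTC: 05:20 − 7:00 = 22:20 on May 6.
+2 hours and 5 minutes → arrive 00:25 UTC on May 7.
Flight 2 lands earlier by 8 hours 44 minutes.

the second, by 8 hours 44 minutes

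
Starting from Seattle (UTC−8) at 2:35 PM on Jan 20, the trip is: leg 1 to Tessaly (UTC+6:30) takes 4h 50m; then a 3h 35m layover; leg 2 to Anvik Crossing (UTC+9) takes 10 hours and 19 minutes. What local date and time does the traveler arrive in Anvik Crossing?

2:19 AM on January 22

Convert departure to UTC: 2:35 PM + 8:00 = 10:35 PM UTC on Jan 20.
Add 4 hours and 50 minutes leg 1 → 3:25 AM UTC (Jan 21).
Add 3 hours and 35 minutes layover in Tessaly → 7:00 AM UTC.
Add 10 hours 19 minutes leg 2 → 5:19 PM UTC.
Anvik Crossing is UTC+9:00, so local arrival = 5:19 PM + 9:00 = 2:19 AM on Jan 22.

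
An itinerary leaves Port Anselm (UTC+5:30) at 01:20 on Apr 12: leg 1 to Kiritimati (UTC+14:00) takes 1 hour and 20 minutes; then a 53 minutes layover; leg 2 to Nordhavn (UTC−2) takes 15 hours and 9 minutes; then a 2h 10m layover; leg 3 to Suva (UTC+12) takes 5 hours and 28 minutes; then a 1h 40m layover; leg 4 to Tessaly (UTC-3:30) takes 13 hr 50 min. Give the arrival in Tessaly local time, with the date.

08:50 on April 13

Convert departure to UTC: 01:20 − 5:30 = 19:50 UTC on Apr 11.
Add 1 hour 20 minutes leg 1 → 21:10 UTC.
Add 53 minutes layover in Kiritimati → 22:03 UTC.
Add 15 hours 9 minutes leg 2 → 13:12 UTC (Apr 12).
Add 2 hours and 10 minutes layover in Nordhavn → 15:22 UTC.
Add 5 hours 28 minutes leg 3 → 20:50 UTC.
Add 1 hour and 40 minutes layover in Suva → 22:30 UTC.
Add 13 hours and 50 minutes leg 4 → 12:20 UTC (Apr 13).
Tessaly is UTC−3:30, so local arrival = 12:20 − 3:30 = 08:50 on Apr 13.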